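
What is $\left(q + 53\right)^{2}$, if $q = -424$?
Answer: $137641$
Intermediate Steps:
$\left(q + 53\right)^{2} = \left(-424 + 53\right)^{2} = \left(-371\right)^{2} = 137641$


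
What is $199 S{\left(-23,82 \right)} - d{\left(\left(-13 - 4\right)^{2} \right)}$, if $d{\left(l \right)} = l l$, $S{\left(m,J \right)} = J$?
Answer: $-67203$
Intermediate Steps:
$d{\left(l \right)} = l^{2}$
$199 S{\left(-23,82 \right)} - d{\left(\left(-13 - 4\right)^{2} \right)} = 199 \cdot 82 - \left(\left(-13 - 4\right)^{2}\right)^{2} = 16318 - \left(\left(-17\right)^{2}\right)^{2} = 16318 - 289^{2} = 16318 - 83521 = -67203$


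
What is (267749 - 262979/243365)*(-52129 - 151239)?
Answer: -13251554952263408/243365 ≈ -5.4451e+10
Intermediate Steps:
(267749 - 262979/243365)*(-52129 - 151239) = (267749 - 262979*1/243365)*(-203368) = (267749 - 262979/243365)*(-203368) = (65160472406/243365)*(-203368) = -13251554952263408/243365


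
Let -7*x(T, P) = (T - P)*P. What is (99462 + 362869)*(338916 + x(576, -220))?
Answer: 1177803017092/7 ≈ 1.6826e+11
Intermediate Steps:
x(T, P) = -P*(T - P)/7 (x(T, P) = -(T - P)*P/7 = -P*(T - P)/7)
(99462 + 362869)*(338916 + x(576, -220)) = (99462 + 362869)*(338916 + (⅐)*(-220)*(-220 - 1*576)) = 462331*(338916 + (⅐)*(-220)*(-220 - 576)) = 462331*(338916 + (⅐)*(-220)*(-796)) = 462331*(338916 + 175120/7) = 462331*(2547532/7) = 1177803017092/7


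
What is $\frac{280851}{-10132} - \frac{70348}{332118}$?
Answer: $- \frac{46994219177}{1682509788} \approx -27.931$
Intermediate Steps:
$\frac{280851}{-10132} - \frac{70348}{332118} = 280851 \left(- \frac{1}{10132}\right) - \frac{35174}{166059} = - \frac{280851}{10132} - \frac{35174}{166059} = - \frac{46994219177}{1682509788}$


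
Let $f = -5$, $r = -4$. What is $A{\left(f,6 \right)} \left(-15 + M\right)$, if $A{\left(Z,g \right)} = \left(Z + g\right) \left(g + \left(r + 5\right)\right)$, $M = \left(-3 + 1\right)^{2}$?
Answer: $-77$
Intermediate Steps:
$M = 4$ ($M = \left(-2\right)^{2} = 4$)
$A{\left(Z,g \right)} = \left(1 + g\right) \left(Z + g\right)$ ($A{\left(Z,g \right)} = \left(Z + g\right) \left(g + \left(-4 + 5\right)\right) = \left(Z + g\right) \left(g + 1\right) = \left(Z + g\right) \left(1 + g\right) = \left(1 + g\right) \left(Z + g\right)$)
$A{\left(f,6 \right)} \left(-15 + M\right) = \left(-5 + 6 + 6^{2} - 30\right) \left(-15 + 4\right) = \left(-5 + 6 + 36 - 30\right) \left(-11\right) = 7 \left(-11\right) = -77$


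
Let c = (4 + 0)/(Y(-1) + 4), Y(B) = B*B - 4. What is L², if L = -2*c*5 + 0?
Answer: 1600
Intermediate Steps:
Y(B) = -4 + B² (Y(B) = B² - 4 = -4 + B²)
c = 4 (c = (4 + 0)/((-4 + (-1)²) + 4) = 4/((-4 + 1) + 4) = 4/(-3 + 4) = 4/1 = 4*1 = 4)
L = -40 (L = -8*5 + 0 = -2*20 + 0 = -40 + 0 = -40)
L² = (-40)² = 1600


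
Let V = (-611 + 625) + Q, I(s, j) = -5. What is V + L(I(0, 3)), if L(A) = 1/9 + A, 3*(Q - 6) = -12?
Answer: 100/9 ≈ 11.111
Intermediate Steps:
Q = 2 (Q = 6 + (1/3)*(-12) = 6 - 4 = 2)
L(A) = 1/9 + A
V = 16 (V = (-611 + 625) + 2 = 14 + 2 = 16)
V + L(I(0, 3)) = 16 + (1/9 - 5) = 16 - 44/9 = 100/9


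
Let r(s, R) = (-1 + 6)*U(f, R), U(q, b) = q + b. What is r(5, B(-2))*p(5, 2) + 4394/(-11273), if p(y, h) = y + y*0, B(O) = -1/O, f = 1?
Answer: 836687/22546 ≈ 37.110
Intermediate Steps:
U(q, b) = b + q
p(y, h) = y (p(y, h) = y + 0 = y)
r(s, R) = 5 + 5*R (r(s, R) = (-1 + 6)*(R + 1) = 5*(1 + R) = 5 + 5*R)
r(5, B(-2))*p(5, 2) + 4394/(-11273) = (5 + 5*(-1/(-2)))*5 + 4394/(-11273) = (5 + 5*(-1*(-½)))*5 + 4394*(-1/11273) = (5 + 5*(½))*5 - 4394/11273 = (5 + 5/2)*5 - 4394/11273 = (15/2)*5 - 4394/11273 = 75/2 - 4394/11273 = 836687/22546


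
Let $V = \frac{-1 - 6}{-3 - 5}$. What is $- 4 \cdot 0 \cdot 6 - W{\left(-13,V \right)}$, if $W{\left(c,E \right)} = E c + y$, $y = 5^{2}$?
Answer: $- \frac{109}{8} \approx -13.625$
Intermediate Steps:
$y = 25$
$V = \frac{7}{8}$ ($V = - \frac{7}{-8} = \left(-7\right) \left(- \frac{1}{8}\right) = \frac{7}{8} \approx 0.875$)
$W{\left(c,E \right)} = 25 + E c$ ($W{\left(c,E \right)} = E c + 25 = 25 + E c$)
$- 4 \cdot 0 \cdot 6 - W{\left(-13,V \right)} = - 4 \cdot 0 \cdot 6 - \left(25 + \frac{7}{8} \left(-13\right)\right) = - 0 \cdot 6 - \left(25 - \frac{91}{8}\right) = \left(-1\right) 0 - \frac{109}{8} = 0 - \frac{109}{8} = - \frac{109}{8}$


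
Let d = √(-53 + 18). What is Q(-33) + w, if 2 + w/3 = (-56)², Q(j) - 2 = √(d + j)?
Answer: 9404 + √(-33 + I*√35) ≈ 9404.5 + 5.7674*I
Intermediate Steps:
d = I*√35 (d = √(-35) = I*√35 ≈ 5.9161*I)
Q(j) = 2 + √(j + I*√35) (Q(j) = 2 + √(I*√35 + j) = 2 + √(j + I*√35))
w = 9402 (w = -6 + 3*(-56)² = -6 + 3*3136 = -6 + 9408 = 9402)
Q(-33) + w = (2 + √(-33 + I*√35)) + 9402 = 9404 + √(-33 + I*√35)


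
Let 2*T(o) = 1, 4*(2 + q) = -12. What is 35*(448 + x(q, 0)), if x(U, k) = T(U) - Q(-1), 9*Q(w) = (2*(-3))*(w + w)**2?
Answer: 94745/6 ≈ 15791.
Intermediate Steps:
q = -5 (q = -2 + (1/4)*(-12) = -2 - 3 = -5)
T(o) = 1/2 (T(o) = (1/2)*1 = 1/2)
Q(w) = -8*w**2/3 (Q(w) = ((2*(-3))*(w + w)**2)/9 = (-6*4*w**2)/9 = (-24*w**2)/9 = -8*w**2/3)
x(U, k) = 19/6 (x(U, k) = 1/2 - (-8)*(-1)**2/3 = 1/2 - (-8)/3 = 1/2 - 1*(-8/3) = 1/2 + 8/3 = 19/6)
35*(448 + x(q, 0)) = 35*(448 + 19/6) = 35*(2707/6) = 94745/6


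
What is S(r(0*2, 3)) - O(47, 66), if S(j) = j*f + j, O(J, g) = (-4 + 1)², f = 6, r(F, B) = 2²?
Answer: 19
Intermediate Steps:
r(F, B) = 4
O(J, g) = 9 (O(J, g) = (-3)² = 9)
S(j) = 7*j (S(j) = j*6 + j = 6*j + j = 7*j)
S(r(0*2, 3)) - O(47, 66) = 7*4 - 1*9 = 28 - 9 = 19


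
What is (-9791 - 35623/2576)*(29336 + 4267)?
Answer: -5271546597/16 ≈ -3.2947e+8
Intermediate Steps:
(-9791 - 35623/2576)*(29336 + 4267) = (-9791 - 35623*1/2576)*33603 = (-9791 - 5089/368)*33603 = -3608177/368*33603 = -5271546597/16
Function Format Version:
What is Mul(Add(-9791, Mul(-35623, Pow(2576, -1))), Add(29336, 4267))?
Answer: Rational(-5271546597, 16) ≈ -3.2947e+8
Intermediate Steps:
Mul(Add(-9791, Mul(-35623, Pow(2576, -1))), Add(29336, 4267)) = Mul(Add(-9791, Mul(-35623, Rational(1, 2576))), 33603) = Mul(Add(-9791, Rational(-5089, 368)), 33603) = Mul(Rational(-3608177, 368), 33603) = Rational(-5271546597, 16)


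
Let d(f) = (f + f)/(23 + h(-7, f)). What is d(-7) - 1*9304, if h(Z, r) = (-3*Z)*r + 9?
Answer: -1069946/115 ≈ -9303.9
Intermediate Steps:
h(Z, r) = 9 - 3*Z*r (h(Z, r) = -3*Z*r + 9 = 9 - 3*Z*r)
d(f) = 2*f/(32 + 21*f) (d(f) = (f + f)/(23 + (9 - 3*(-7)*f)) = (2*f)/(23 + (9 + 21*f)) = (2*f)/(32 + 21*f) = 2*f/(32 + 21*f))
d(-7) - 1*9304 = 2*(-7)/(32 + 21*(-7)) - 1*9304 = 2*(-7)/(32 - 147) - 9304 = 2*(-7)/(-115) - 9304 = 2*(-7)*(-1/115) - 9304 = 14/115 - 9304 = -1069946/115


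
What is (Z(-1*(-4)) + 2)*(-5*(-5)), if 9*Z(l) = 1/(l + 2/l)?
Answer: 4100/81 ≈ 50.617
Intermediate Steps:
Z(l) = 1/(9*(l + 2/l))
(Z(-1*(-4)) + 2)*(-5*(-5)) = ((-1*(-4))/(9*(2 + (-1*(-4))²)) + 2)*(-5*(-5)) = ((⅑)*4/(2 + 4²) + 2)*25 = ((⅑)*4/(2 + 16) + 2)*25 = ((⅑)*4/18 + 2)*25 = ((⅑)*4*(1/18) + 2)*25 = (2/81 + 2)*25 = (164/81)*25 = 4100/81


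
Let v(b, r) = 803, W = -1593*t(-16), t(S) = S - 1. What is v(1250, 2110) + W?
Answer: 27884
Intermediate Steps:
t(S) = -1 + S
W = 27081 (W = -1593*(-1 - 16) = -1593*(-17) = 27081)
v(1250, 2110) + W = 803 + 27081 = 27884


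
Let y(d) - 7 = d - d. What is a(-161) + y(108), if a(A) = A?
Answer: -154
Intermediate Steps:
y(d) = 7 (y(d) = 7 + (d - d) = 7 + 0 = 7)
a(-161) + y(108) = -161 + 7 = -154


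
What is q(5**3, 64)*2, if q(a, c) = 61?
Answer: 122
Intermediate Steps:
q(5**3, 64)*2 = 61*2 = 122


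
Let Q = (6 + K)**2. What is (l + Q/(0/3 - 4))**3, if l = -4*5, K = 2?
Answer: -46656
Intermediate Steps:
Q = 64 (Q = (6 + 2)**2 = 8**2 = 64)
l = -20
(l + Q/(0/3 - 4))**3 = (-20 + 64/(0/3 - 4))**3 = (-20 + 64/(0*(1/3) - 4))**3 = (-20 + 64/(0 - 4))**3 = (-20 + 64/(-4))**3 = (-20 - 1/4*64)**3 = (-20 - 16)**3 = (-36)**3 = -46656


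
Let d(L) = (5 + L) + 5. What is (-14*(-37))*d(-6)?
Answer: 2072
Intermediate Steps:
d(L) = 10 + L
(-14*(-37))*d(-6) = (-14*(-37))*(10 - 6) = 518*4 = 2072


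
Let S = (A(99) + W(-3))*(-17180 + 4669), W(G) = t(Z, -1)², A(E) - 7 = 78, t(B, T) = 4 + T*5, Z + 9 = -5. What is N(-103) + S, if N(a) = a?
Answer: -1076049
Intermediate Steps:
Z = -14 (Z = -9 - 5 = -14)
t(B, T) = 4 + 5*T
A(E) = 85 (A(E) = 7 + 78 = 85)
W(G) = 1 (W(G) = (4 + 5*(-1))² = (4 - 5)² = (-1)² = 1)
S = -1075946 (S = (85 + 1)*(-17180 + 4669) = 86*(-12511) = -1075946)
N(-103) + S = -103 - 1075946 = -1076049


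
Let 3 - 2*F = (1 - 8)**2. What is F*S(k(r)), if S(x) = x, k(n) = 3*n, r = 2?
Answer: -138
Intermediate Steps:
F = -23 (F = 3/2 - (1 - 8)**2/2 = 3/2 - 1/2*(-7)**2 = 3/2 - 1/2*49 = 3/2 - 49/2 = -23)
F*S(k(r)) = -69*2 = -23*6 = -138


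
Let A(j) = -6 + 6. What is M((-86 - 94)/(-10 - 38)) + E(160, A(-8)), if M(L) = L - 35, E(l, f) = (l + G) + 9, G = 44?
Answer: 727/4 ≈ 181.75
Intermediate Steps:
A(j) = 0
E(l, f) = 53 + l (E(l, f) = (l + 44) + 9 = (44 + l) + 9 = 53 + l)
M(L) = -35 + L
M((-86 - 94)/(-10 - 38)) + E(160, A(-8)) = (-35 + (-86 - 94)/(-10 - 38)) + (53 + 160) = (-35 - 180/(-48)) + 213 = (-35 - 180*(-1/48)) + 213 = (-35 + 15/4) + 213 = -125/4 + 213 = 727/4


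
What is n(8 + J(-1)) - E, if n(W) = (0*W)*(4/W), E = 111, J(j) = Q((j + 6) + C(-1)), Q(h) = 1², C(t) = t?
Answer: -111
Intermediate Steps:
Q(h) = 1
J(j) = 1
n(W) = 0 (n(W) = 0*(4/W) = 0)
n(8 + J(-1)) - E = 0 - 1*111 = 0 - 111 = -111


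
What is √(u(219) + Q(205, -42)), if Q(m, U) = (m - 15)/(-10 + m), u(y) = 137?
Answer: √209859/39 ≈ 11.746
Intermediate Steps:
Q(m, U) = (-15 + m)/(-10 + m)
√(u(219) + Q(205, -42)) = √(137 + (-15 + 205)/(-10 + 205)) = √(137 + 190/195) = √(137 + (1/195)*190) = √(137 + 38/39) = √(5381/39) = √209859/39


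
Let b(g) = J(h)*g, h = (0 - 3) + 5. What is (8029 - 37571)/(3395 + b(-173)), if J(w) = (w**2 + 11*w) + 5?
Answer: 14771/984 ≈ 15.011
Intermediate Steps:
h = 2 (h = -3 + 5 = 2)
J(w) = 5 + w**2 + 11*w
b(g) = 31*g (b(g) = (5 + 2**2 + 11*2)*g = (5 + 4 + 22)*g = 31*g)
(8029 - 37571)/(3395 + b(-173)) = (8029 - 37571)/(3395 + 31*(-173)) = -29542/(3395 - 5363) = -29542/(-1968) = -29542*(-1/1968) = 14771/984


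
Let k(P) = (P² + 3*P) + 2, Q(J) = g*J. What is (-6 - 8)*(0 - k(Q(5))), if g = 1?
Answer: 588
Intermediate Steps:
Q(J) = J (Q(J) = 1*J = J)
k(P) = 2 + P² + 3*P
(-6 - 8)*(0 - k(Q(5))) = (-6 - 8)*(0 - (2 + 5² + 3*5)) = -14*(0 - (2 + 25 + 15)) = -14*(0 - 1*42) = -14*(0 - 42) = -14*(-42) = 588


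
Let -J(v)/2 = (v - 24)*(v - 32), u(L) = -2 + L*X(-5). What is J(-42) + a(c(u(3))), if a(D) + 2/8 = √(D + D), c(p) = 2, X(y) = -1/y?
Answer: -39065/4 ≈ -9766.3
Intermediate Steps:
u(L) = -2 + L/5 (u(L) = -2 + L*(-1/(-5)) = -2 + L*(-1*(-⅕)) = -2 + L*(⅕) = -2 + L/5)
a(D) = -¼ + √2*√D (a(D) = -¼ + √(D + D) = -¼ + √(2*D) = -¼ + √2*√D)
J(v) = -2*(-32 + v)*(-24 + v) (J(v) = -2*(v - 24)*(v - 32) = -2*(-24 + v)*(-32 + v) = -2*(-32 + v)*(-24 + v))
J(-42) + a(c(u(3))) = (-1536 - 2*(-42)² + 112*(-42)) + (-¼ + √2*√2) = (-1536 - 2*1764 - 4704) + (-¼ + 2) = (-1536 - 3528 - 4704) + 7/4 = -9768 + 7/4 = -39065/4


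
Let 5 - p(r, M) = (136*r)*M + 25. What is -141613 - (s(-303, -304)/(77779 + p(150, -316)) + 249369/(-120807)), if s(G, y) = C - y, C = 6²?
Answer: -37204217485660526/262721358771 ≈ -1.4161e+5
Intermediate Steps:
C = 36
p(r, M) = -20 - 136*M*r (p(r, M) = 5 - ((136*r)*M + 25) = 5 - (136*M*r + 25) = 5 - (25 + 136*M*r) = 5 + (-25 - 136*M*r) = -20 - 136*M*r)
s(G, y) = 36 - y
-141613 - (s(-303, -304)/(77779 + p(150, -316)) + 249369/(-120807)) = -141613 - ((36 - 1*(-304))/(77779 + (-20 - 136*(-316)*150)) + 249369/(-120807)) = -141613 - ((36 + 304)/(77779 + (-20 + 6446400)) + 249369*(-1/120807)) = -141613 - (340/(77779 + 6446380) - 83123/40269) = -141613 - (340/6524159 - 83123/40269) = -141613 - 1*(-542293977097/262721358771) = -141613 + 542293977097/262721358771 = -37204217485660526/262721358771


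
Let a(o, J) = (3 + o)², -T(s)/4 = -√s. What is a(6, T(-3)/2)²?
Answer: 6561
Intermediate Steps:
T(s) = 4*√s (T(s) = -(-4)*√s = 4*√s)
a(6, T(-3)/2)² = ((3 + 6)²)² = (9²)² = 81² = 6561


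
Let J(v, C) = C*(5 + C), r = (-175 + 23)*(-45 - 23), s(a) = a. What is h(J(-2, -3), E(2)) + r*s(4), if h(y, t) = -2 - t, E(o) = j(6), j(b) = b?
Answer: 41336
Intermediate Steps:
E(o) = 6
r = 10336 (r = -152*(-68) = 10336)
h(J(-2, -3), E(2)) + r*s(4) = (-2 - 1*6) + 10336*4 = (-2 - 6) + 41344 = -8 + 41344 = 41336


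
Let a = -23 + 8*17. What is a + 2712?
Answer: 2825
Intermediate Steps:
a = 113 (a = -23 + 136 = 113)
a + 2712 = 113 + 2712 = 2825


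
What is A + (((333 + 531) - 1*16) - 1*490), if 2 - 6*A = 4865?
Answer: -905/2 ≈ -452.50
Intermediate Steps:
A = -1621/2 (A = ⅓ - ⅙*4865 = ⅓ - 4865/6 = -1621/2 ≈ -810.50)
A + (((333 + 531) - 1*16) - 1*490) = -1621/2 + (((333 + 531) - 1*16) - 1*490) = -1621/2 + ((864 - 16) - 490) = -1621/2 + (848 - 490) = -1621/2 + 358 = -905/2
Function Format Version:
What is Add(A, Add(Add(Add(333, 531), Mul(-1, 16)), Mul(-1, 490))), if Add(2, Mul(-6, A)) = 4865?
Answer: Rational(-905, 2) ≈ -452.50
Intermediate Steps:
A = Rational(-1621, 2) (A = Add(Rational(1, 3), Mul(Rational(-1, 6), 4865)) = Add(Rational(1, 3), Rational(-4865, 6)) = Rational(-1621, 2) ≈ -810.50)
Add(A, Add(Add(Add(333, 531), Mul(-1, 16)), Mul(-1, 490))) = Add(Rational(-1621, 2), Add(Add(Add(333, 531), Mul(-1, 16)), Mul(-1, 490))) = Add(Rational(-1621, 2), Add(Add(864, -16), -490)) = Add(Rational(-1621, 2), Add(848, -490)) = Add(Rational(-1621, 2), 358) = Rational(-905, 2)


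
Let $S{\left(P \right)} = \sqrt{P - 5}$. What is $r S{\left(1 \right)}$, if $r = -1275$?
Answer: $- 2550 i \approx - 2550.0 i$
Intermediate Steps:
$S{\left(P \right)} = \sqrt{-5 + P}$ ($S{\left(P \right)} = \sqrt{P - 5} = \sqrt{-5 + P}$)
$r S{\left(1 \right)} = - 1275 \sqrt{-5 + 1} = - 1275 \sqrt{-4} = - 1275 \cdot 2 i = - 2550 i$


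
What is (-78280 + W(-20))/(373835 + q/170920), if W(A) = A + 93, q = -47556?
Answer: -3341785110/15973957661 ≈ -0.20920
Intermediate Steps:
W(A) = 93 + A
(-78280 + W(-20))/(373835 + q/170920) = (-78280 + (93 - 20))/(373835 - 47556/170920) = (-78280 + 73)/(373835 - 47556*1/170920) = -78207/(373835 - 11889/42730) = -78207/15973957661/42730 = -78207*42730/15973957661 = -3341785110/15973957661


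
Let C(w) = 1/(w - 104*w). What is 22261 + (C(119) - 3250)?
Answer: 233017826/12257 ≈ 19011.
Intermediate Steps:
C(w) = -1/(103*w) (C(w) = 1/(-103*w) = -1/(103*w))
22261 + (C(119) - 3250) = 22261 + (-1/103/119 - 3250) = 22261 + (-1/103*1/119 - 3250) = 22261 + (-1/12257 - 3250) = 22261 - 39835251/12257 = 233017826/12257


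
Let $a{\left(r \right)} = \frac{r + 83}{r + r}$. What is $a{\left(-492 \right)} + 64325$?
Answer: $\frac{63296209}{984} \approx 64325.0$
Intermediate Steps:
$a{\left(r \right)} = \frac{83 + r}{2 r}$
$a{\left(-492 \right)} + 64325 = \frac{83 - 492}{2 \left(-492\right)} + 64325 = \frac{1}{2} \left(- \frac{1}{492}\right) \left(-409\right) + 64325 = \frac{409}{984} + 64325 = \frac{63296209}{984}$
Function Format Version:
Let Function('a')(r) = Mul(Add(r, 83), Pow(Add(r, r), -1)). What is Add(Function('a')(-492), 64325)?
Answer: Rational(63296209, 984) ≈ 64325.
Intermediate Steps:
Function('a')(r) = Mul(Rational(1, 2), Pow(r, -1), Add(83, r)) (Function('a')(r) = Mul(Add(83, r), Pow(Mul(2, r), -1)) = Mul(Add(83, r), Mul(Rational(1, 2), Pow(r, -1))) = Mul(Rational(1, 2), Pow(r, -1), Add(83, r)))
Add(Function('a')(-492), 64325) = Add(Mul(Rational(1, 2), Pow(-492, -1), Add(83, -492)), 64325) = Add(Mul(Rational(1, 2), Rational(-1, 492), -409), 64325) = Add(Rational(409, 984), 64325) = Rational(63296209, 984)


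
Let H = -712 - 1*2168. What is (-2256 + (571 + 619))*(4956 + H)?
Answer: -2213016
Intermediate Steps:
H = -2880 (H = -712 - 2168 = -2880)
(-2256 + (571 + 619))*(4956 + H) = (-2256 + (571 + 619))*(4956 - 2880) = (-2256 + 1190)*2076 = -1066*2076 = -2213016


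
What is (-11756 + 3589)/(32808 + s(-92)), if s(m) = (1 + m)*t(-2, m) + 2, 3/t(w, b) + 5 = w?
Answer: -8167/32849 ≈ -0.24862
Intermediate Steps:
t(w, b) = 3/(-5 + w)
s(m) = 11/7 - 3*m/7 (s(m) = (1 + m)*(3/(-5 - 2)) + 2 = (1 + m)*(3/(-7)) + 2 = (1 + m)*(3*(-⅐)) + 2 = (1 + m)*(-3/7) + 2 = (-3/7 - 3*m/7) + 2 = 11/7 - 3*m/7)
(-11756 + 3589)/(32808 + s(-92)) = (-11756 + 3589)/(32808 + (11/7 - 3/7*(-92))) = -8167/(32808 + (11/7 + 276/7)) = -8167/(32808 + 41) = -8167/32849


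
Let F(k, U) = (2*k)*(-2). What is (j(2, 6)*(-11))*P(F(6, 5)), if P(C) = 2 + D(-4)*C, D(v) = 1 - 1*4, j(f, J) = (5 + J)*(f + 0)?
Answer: -17908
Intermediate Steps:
j(f, J) = f*(5 + J) (j(f, J) = (5 + J)*f = f*(5 + J))
D(v) = -3 (D(v) = 1 - 4 = -3)
F(k, U) = -4*k
P(C) = 2 - 3*C
(j(2, 6)*(-11))*P(F(6, 5)) = ((2*(5 + 6))*(-11))*(2 - (-12)*6) = ((2*11)*(-11))*(2 - 3*(-24)) = (22*(-11))*(2 + 72) = -242*74 = -17908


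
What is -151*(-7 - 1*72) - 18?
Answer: 11911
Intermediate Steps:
-151*(-7 - 1*72) - 18 = -151*(-7 - 72) - 18 = -151*(-79) - 18 = 11929 - 18 = 11911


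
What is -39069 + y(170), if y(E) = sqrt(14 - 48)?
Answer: -39069 + I*sqrt(34) ≈ -39069.0 + 5.831*I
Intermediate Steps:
y(E) = I*sqrt(34) (y(E) = sqrt(-34) = I*sqrt(34))
-39069 + y(170) = -39069 + I*sqrt(34)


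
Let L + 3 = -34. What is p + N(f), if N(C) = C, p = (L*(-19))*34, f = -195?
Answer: 23707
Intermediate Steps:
L = -37 (L = -3 - 34 = -37)
p = 23902 (p = -37*(-19)*34 = 703*34 = 23902)
p + N(f) = 23902 - 195 = 23707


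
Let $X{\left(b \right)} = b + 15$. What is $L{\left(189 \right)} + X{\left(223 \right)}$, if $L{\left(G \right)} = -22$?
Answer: $216$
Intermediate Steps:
$X{\left(b \right)} = 15 + b$
$L{\left(189 \right)} + X{\left(223 \right)} = -22 + \left(15 + 223\right) = -22 + 238 = 216$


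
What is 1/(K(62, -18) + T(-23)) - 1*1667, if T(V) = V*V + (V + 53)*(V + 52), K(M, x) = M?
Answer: -2435486/1461 ≈ -1667.0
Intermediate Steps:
T(V) = V² + (52 + V)*(53 + V) (T(V) = V² + (53 + V)*(52 + V) = V² + (52 + V)*(53 + V))
1/(K(62, -18) + T(-23)) - 1*1667 = 1/(62 + (2756 + 2*(-23)² + 105*(-23))) - 1*1667 = 1/(62 + (2756 + 2*529 - 2415)) - 1667 = 1/(62 + (2756 + 1058 - 2415)) - 1667 = 1/(62 + 1399) - 1667 = 1/1461 - 1667 = -2435486/1461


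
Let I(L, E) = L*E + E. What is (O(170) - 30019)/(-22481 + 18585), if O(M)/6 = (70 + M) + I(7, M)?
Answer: 20419/3896 ≈ 5.2410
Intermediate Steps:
I(L, E) = E + E*L (I(L, E) = E*L + E = E + E*L)
O(M) = 420 + 54*M (O(M) = 6*((70 + M) + M*(1 + 7)) = 6*((70 + M) + M*8) = 6*((70 + M) + 8*M) = 6*(70 + 9*M) = 420 + 54*M)
(O(170) - 30019)/(-22481 + 18585) = ((420 + 54*170) - 30019)/(-22481 + 18585) = ((420 + 9180) - 30019)/(-3896) = (9600 - 30019)*(-1/3896) = -20419*(-1/3896) = 20419/3896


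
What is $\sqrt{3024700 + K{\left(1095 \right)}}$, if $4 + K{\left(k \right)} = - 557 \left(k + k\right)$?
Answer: $7 \sqrt{36834} \approx 1343.5$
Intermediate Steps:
$K{\left(k \right)} = -4 - 1114 k$ ($K{\left(k \right)} = -4 - 557 \left(k + k\right) = -4 - 557 \cdot 2 k = -4 - 1114 k$)
$\sqrt{3024700 + K{\left(1095 \right)}} = \sqrt{3024700 - 1219834} = \sqrt{1804866} = 7 \sqrt{36834}$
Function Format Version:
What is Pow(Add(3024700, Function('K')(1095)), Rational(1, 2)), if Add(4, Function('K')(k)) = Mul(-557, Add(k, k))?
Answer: Mul(7, Pow(36834, Rational(1, 2))) ≈ 1343.5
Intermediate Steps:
Function('K')(k) = Add(-4, Mul(-1114, k)) (Function('K')(k) = Add(-4, Mul(-557, Add(k, k))) = Add(-4, Mul(-557, Mul(2, k))) = Add(-4, Mul(-1114, k)))
Pow(Add(3024700, Function('K')(1095)), Rational(1, 2)) = Pow(Add(3024700, Add(-4, Mul(-1114, 1095))), Rational(1, 2)) = Pow(Add(3024700, Add(-4, -1219830)), Rational(1, 2)) = Pow(Add(3024700, -1219834), Rational(1, 2)) = Pow(1804866, Rational(1, 2)) = Mul(7, Pow(36834, Rational(1, 2)))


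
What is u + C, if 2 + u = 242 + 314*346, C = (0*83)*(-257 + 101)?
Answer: 108884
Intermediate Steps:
C = 0 (C = 0*(-156) = 0)
u = 108884 (u = -2 + (242 + 314*346) = -2 + (242 + 108644) = -2 + 108886 = 108884)
u + C = 108884 + 0 = 108884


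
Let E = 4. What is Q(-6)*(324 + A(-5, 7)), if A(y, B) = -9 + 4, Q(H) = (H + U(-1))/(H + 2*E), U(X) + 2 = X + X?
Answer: -1595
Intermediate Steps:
U(X) = -2 + 2*X (U(X) = -2 + (X + X) = -2 + 2*X)
Q(H) = (-4 + H)/(8 + H) (Q(H) = (H + (-2 + 2*(-1)))/(H + 2*4) = (H + (-2 - 2))/(H + 8) = (H - 4)/(8 + H) = (-4 + H)/(8 + H))
A(y, B) = -5
Q(-6)*(324 + A(-5, 7)) = ((-4 - 6)/(8 - 6))*(324 - 5) = (-10/2)*319 = ((½)*(-10))*319 = -5*319 = -1595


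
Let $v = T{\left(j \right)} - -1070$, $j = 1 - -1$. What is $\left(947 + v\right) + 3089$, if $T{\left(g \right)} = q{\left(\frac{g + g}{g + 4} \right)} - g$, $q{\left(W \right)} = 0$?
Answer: $5104$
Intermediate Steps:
$j = 2$ ($j = 1 + 1 = 2$)
$T{\left(g \right)} = - g$ ($T{\left(g \right)} = 0 - g = - g$)
$v = 1068$ ($v = \left(-1\right) 2 - -1070 = -2 + 1070 = 1068$)
$\left(947 + v\right) + 3089 = \left(947 + 1068\right) + 3089 = 2015 + 3089 = 5104$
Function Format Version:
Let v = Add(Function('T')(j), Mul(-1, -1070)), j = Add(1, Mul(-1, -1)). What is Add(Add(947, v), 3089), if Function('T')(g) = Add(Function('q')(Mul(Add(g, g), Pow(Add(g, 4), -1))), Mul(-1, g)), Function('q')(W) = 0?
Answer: 5104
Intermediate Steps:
j = 2 (j = Add(1, 1) = 2)
Function('T')(g) = Mul(-1, g) (Function('T')(g) = Add(0, Mul(-1, g)) = Mul(-1, g))
v = 1068 (v = Add(Mul(-1, 2), Mul(-1, -1070)) = Add(-2, 1070) = 1068)
Add(Add(947, v), 3089) = Add(Add(947, 1068), 3089) = Add(2015, 3089) = 5104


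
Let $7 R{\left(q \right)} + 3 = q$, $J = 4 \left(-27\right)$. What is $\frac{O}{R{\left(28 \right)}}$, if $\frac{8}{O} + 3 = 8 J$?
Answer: $- \frac{56}{21675} \approx -0.0025836$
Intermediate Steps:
$J = -108$
$R{\left(q \right)} = - \frac{3}{7} + \frac{q}{7}$
$O = - \frac{8}{867}$ ($O = \frac{8}{-3 + 8 \left(-108\right)} = \frac{8}{-3 - 864} = \frac{8}{-867} = 8 \left(- \frac{1}{867}\right) = - \frac{8}{867} \approx -0.0092272$)
$\frac{O}{R{\left(28 \right)}} = - \frac{8}{867 \left(- \frac{3}{7} + \frac{1}{7} \cdot 28\right)} = - \frac{8}{867 \left(- \frac{3}{7} + 4\right)} = - \frac{8}{867 \cdot \frac{25}{7}} = \left(- \frac{8}{867}\right) \frac{7}{25} = - \frac{56}{21675}$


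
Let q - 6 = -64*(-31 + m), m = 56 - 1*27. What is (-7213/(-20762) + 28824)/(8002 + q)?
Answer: 598451101/168919632 ≈ 3.5428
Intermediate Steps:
m = 29 (m = 56 - 27 = 29)
q = 134 (q = 6 - 64*(-31 + 29) = 6 - 64*(-2) = 6 + 128 = 134)
(-7213/(-20762) + 28824)/(8002 + q) = (-7213/(-20762) + 28824)/(8002 + 134) = (-7213*(-1/20762) + 28824)/8136 = (7213/20762 + 28824)*(1/8136) = (598451101/20762)*(1/8136) = 598451101/168919632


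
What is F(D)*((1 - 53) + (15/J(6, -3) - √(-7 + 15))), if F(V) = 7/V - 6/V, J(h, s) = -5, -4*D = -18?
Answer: -110/9 - 4*√2/9 ≈ -12.851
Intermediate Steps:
D = 9/2 (D = -¼*(-18) = 9/2 ≈ 4.5000)
F(V) = 1/V
F(D)*((1 - 53) + (15/J(6, -3) - √(-7 + 15))) = ((1 - 53) + (15/(-5) - √(-7 + 15)))/(9/2) = 2*(-52 + (15*(-⅕) - √8))/9 = 2*(-52 + (-3 - 2*√2))/9 = 2*(-55 - 2*√2)/9 = -110/9 - 4*√2/9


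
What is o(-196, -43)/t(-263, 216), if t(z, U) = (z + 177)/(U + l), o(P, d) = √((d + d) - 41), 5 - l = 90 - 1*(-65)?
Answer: -33*I*√127/43 ≈ -8.6486*I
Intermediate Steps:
l = -150 (l = 5 - (90 - 1*(-65)) = 5 - (90 + 65) = 5 - 1*155 = 5 - 155 = -150)
o(P, d) = √(-41 + 2*d) (o(P, d) = √(2*d - 41) = √(-41 + 2*d))
t(z, U) = (177 + z)/(-150 + U) (t(z, U) = (z + 177)/(U - 150) = (177 + z)/(-150 + U))
o(-196, -43)/t(-263, 216) = √(-41 + 2*(-43))/(((177 - 263)/(-150 + 216))) = √(-41 - 86)/((-86/66)) = √(-127)/(((1/66)*(-86))) = (I*√127)/(-43/33) = (I*√127)*(-33/43) = -33*I*√127/43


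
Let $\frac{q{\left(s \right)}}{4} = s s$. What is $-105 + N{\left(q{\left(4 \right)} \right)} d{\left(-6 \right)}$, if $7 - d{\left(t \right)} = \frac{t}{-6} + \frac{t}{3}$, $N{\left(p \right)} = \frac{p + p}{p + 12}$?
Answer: $- \frac{1739}{19} \approx -91.526$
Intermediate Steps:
$q{\left(s \right)} = 4 s^{2}$ ($q{\left(s \right)} = 4 s s = 4 s^{2}$)
$N{\left(p \right)} = \frac{2 p}{12 + p}$
$d{\left(t \right)} = 7 - \frac{t}{6}$ ($d{\left(t \right)} = 7 - \left(\frac{t}{-6} + \frac{t}{3}\right) = 7 - \left(t \left(- \frac{1}{6}\right) + t \frac{1}{3}\right) = 7 - \left(- \frac{t}{6} + \frac{t}{3}\right) = 7 - \frac{t}{6}$)
$-105 + N{\left(q{\left(4 \right)} \right)} d{\left(-6 \right)} = -105 + \frac{2 \cdot 4 \cdot 4^{2}}{12 + 4 \cdot 4^{2}} \left(7 - -1\right) = -105 + \frac{2 \cdot 4 \cdot 16}{12 + 4 \cdot 16} \left(7 + 1\right) = -105 + 2 \cdot 64 \frac{1}{12 + 64} \cdot 8 = -105 + 2 \cdot 64 \cdot \frac{1}{76} \cdot 8 = -105 + \frac{32}{19} \cdot 8 = -105 + \frac{256}{19} = - \frac{1739}{19}$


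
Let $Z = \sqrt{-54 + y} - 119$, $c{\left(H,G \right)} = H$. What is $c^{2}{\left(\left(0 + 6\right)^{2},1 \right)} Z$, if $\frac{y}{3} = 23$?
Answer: $-154224 + 1296 \sqrt{15} \approx -1.492 \cdot 10^{5}$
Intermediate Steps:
$y = 69$ ($y = 3 \cdot 23 = 69$)
$Z = -119 + \sqrt{15}$ ($Z = \sqrt{-54 + 69} - 119 = \sqrt{15} - 119 = -119 + \sqrt{15} \approx -115.13$)
$c^{2}{\left(\left(0 + 6\right)^{2},1 \right)} Z = \left(\left(0 + 6\right)^{2}\right)^{2} \left(-119 + \sqrt{15}\right) = \left(6^{2}\right)^{2} \left(-119 + \sqrt{15}\right) = 36^{2} \left(-119 + \sqrt{15}\right) = 1296 \left(-119 + \sqrt{15}\right) = -154224 + 1296 \sqrt{15}$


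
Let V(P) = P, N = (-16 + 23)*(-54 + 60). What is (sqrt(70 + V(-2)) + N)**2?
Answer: 1832 + 168*sqrt(17) ≈ 2524.7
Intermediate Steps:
N = 42 (N = 7*6 = 42)
(sqrt(70 + V(-2)) + N)**2 = (sqrt(70 - 2) + 42)**2 = (sqrt(68) + 42)**2 = (2*sqrt(17) + 42)**2 = (42 + 2*sqrt(17))**2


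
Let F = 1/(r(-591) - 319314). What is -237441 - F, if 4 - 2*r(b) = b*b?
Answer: -234569151103/987905 ≈ -2.3744e+5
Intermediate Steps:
r(b) = 2 - b**2/2 (r(b) = 2 - b*b/2 = 2 - b**2/2)
F = -2/987905 (F = 1/((2 - 1/2*(-591)**2) - 319314) = 1/((2 - 1/2*349281) - 319314) = 1/((2 - 349281/2) - 319314) = 1/(-349277/2 - 319314) = 1/(-987905/2) = -2/987905 ≈ -2.0245e-6)
-237441 - F = -237441 - 1*(-2/987905) = -237441 + 2/987905 = -234569151103/987905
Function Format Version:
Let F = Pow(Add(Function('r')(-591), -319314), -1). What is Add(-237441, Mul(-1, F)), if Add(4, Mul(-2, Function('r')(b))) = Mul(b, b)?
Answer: Rational(-234569151103, 987905) ≈ -2.3744e+5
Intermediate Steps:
Function('r')(b) = Add(2, Mul(Rational(-1, 2), Pow(b, 2))) (Function('r')(b) = Add(2, Mul(Rational(-1, 2), Mul(b, b))) = Add(2, Mul(Rational(-1, 2), Pow(b, 2))))
F = Rational(-2, 987905) (F = Pow(Add(Add(2, Mul(Rational(-1, 2), Pow(-591, 2))), -319314), -1) = Pow(Add(Add(2, Mul(Rational(-1, 2), 349281)), -319314), -1) = Pow(Add(Add(2, Rational(-349281, 2)), -319314), -1) = Pow(Add(Rational(-349277, 2), -319314), -1) = Pow(Rational(-987905, 2), -1) = Rational(-2, 987905) ≈ -2.0245e-6)
Add(-237441, Mul(-1, F)) = Add(-237441, Mul(-1, Rational(-2, 987905))) = Add(-237441, Rational(2, 987905)) = Rational(-234569151103, 987905)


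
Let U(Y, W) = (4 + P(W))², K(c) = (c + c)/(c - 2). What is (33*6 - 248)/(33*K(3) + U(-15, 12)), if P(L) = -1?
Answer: -50/207 ≈ -0.24155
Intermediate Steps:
K(c) = 2*c/(-2 + c) (K(c) = (2*c)/(-2 + c) = 2*c/(-2 + c))
U(Y, W) = 9 (U(Y, W) = (4 - 1)² = 3² = 9)
(33*6 - 248)/(33*K(3) + U(-15, 12)) = (33*6 - 248)/(33*(2*3/(-2 + 3)) + 9) = (198 - 248)/(33*(2*3/1) + 9) = -50/(33*(2*3*1) + 9) = -50/(33*6 + 9) = -50/(198 + 9) = -50/207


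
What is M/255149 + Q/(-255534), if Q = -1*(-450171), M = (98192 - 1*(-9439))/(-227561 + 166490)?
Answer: -779409346768107/442420340543354 ≈ -1.7617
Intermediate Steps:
M = -35877/20357 (M = (98192 + 9439)/(-61071) = 107631*(-1/61071) = -35877/20357 ≈ -1.7624)
Q = 450171
M/255149 + Q/(-255534) = -35877/20357/255149 + 450171/(-255534) = -35877/20357*1/255149 + 450171*(-1/255534) = -35877/5194068193 - 150057/85178 = -779409346768107/442420340543354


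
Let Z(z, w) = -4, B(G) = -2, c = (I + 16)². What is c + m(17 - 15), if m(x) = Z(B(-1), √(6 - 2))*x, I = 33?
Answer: 2393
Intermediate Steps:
c = 2401 (c = (33 + 16)² = 49² = 2401)
m(x) = -4*x
c + m(17 - 15) = 2401 - 4*(17 - 15) = 2401 - 4*2 = 2401 - 8 = 2393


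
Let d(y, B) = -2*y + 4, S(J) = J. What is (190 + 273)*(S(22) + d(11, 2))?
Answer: 1852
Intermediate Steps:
d(y, B) = 4 - 2*y
(190 + 273)*(S(22) + d(11, 2)) = (190 + 273)*(22 + (4 - 2*11)) = 463*(22 + (4 - 22)) = 463*(22 - 18) = 463*4 = 1852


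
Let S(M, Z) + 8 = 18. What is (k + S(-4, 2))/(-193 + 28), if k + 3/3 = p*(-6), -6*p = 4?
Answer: -13/165 ≈ -0.078788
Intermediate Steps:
p = -2/3 (p = -1/6*4 = -2/3 ≈ -0.66667)
S(M, Z) = 10 (S(M, Z) = -8 + 18 = 10)
k = 3 (k = -1 - 2/3*(-6) = -1 + 4 = 3)
(k + S(-4, 2))/(-193 + 28) = (3 + 10)/(-193 + 28) = 13/(-165) = 13*(-1/165) = -13/165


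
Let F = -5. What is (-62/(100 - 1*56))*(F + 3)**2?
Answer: -62/11 ≈ -5.6364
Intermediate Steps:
(-62/(100 - 1*56))*(F + 3)**2 = (-62/(100 - 1*56))*(-5 + 3)**2 = -62/(100 - 56)*(-2)**2 = -62/44*4 = -62*1/44*4 = -31/22*4 = -62/11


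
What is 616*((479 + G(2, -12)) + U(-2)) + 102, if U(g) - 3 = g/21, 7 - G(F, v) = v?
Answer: 925978/3 ≈ 3.0866e+5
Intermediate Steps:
G(F, v) = 7 - v
U(g) = 3 + g/21
616*((479 + G(2, -12)) + U(-2)) + 102 = 616*((479 + (7 - 1*(-12))) + (3 + (1/21)*(-2))) + 102 = 616*((479 + (7 + 12)) + (3 - 2/21)) + 102 = 616*((479 + 19) + 61/21) + 102 = 616*(498 + 61/21) + 102 = 616*(10519/21) + 102 = 925672/3 + 102 = 925978/3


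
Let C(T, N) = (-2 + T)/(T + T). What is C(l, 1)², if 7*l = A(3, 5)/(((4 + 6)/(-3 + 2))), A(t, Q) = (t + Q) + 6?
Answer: 121/4 ≈ 30.250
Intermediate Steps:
A(t, Q) = 6 + Q + t (A(t, Q) = (Q + t) + 6 = 6 + Q + t)
l = -⅕ (l = ((6 + 5 + 3)/(((4 + 6)/(-3 + 2))))/7 = (14/((10/(-1))))/7 = (14/((10*(-1))))/7 = (14/(-10))/7 = (14*(-⅒))/7 = (⅐)*(-7/5) = -⅕ ≈ -0.20000)
C(T, N) = (-2 + T)/(2*T) (C(T, N) = (-2 + T)/((2*T)) = (-2 + T)*(1/(2*T)) = (-2 + T)/(2*T))
C(l, 1)² = ((-2 - ⅕)/(2*(-⅕)))² = ((½)*(-5)*(-11/5))² = (11/2)² = 121/4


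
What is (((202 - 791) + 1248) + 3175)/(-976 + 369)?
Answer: -3834/607 ≈ -6.3163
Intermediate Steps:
(((202 - 791) + 1248) + 3175)/(-976 + 369) = ((-589 + 1248) + 3175)/(-607) = (659 + 3175)*(-1/607) = 3834*(-1/607) = -3834/607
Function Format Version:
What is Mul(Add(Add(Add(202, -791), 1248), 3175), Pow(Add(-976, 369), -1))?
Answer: Rational(-3834, 607) ≈ -6.3163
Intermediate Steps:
Mul(Add(Add(Add(202, -791), 1248), 3175), Pow(Add(-976, 369), -1)) = Mul(Add(Add(-589, 1248), 3175), Pow(-607, -1)) = Mul(Add(659, 3175), Rational(-1, 607)) = Mul(3834, Rational(-1, 607)) = Rational(-3834, 607)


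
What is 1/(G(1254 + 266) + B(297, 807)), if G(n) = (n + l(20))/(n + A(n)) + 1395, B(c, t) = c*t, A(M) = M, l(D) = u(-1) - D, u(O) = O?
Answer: 3040/732866459 ≈ 4.1481e-6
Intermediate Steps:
l(D) = -1 - D
G(n) = 1395 + (-21 + n)/(2*n) (G(n) = (n + (-1 - 1*20))/(n + n) + 1395 = (n + (-1 - 20))/((2*n)) + 1395 = (n - 21)*(1/(2*n)) + 1395 = (-21 + n)*(1/(2*n)) + 1395 = (-21 + n)/(2*n) + 1395 = 1395 + (-21 + n)/(2*n))
1/(G(1254 + 266) + B(297, 807)) = 1/((-21 + 2791*(1254 + 266))/(2*(1254 + 266)) + 297*807) = 1/((½)*(-21 + 2791*1520)/1520 + 239679) = 1/((½)*(1/1520)*(-21 + 4242320) + 239679) = 1/((½)*(1/1520)*4242299 + 239679) = 1/(4242299/3040 + 239679) = 1/(732866459/3040) = 3040/732866459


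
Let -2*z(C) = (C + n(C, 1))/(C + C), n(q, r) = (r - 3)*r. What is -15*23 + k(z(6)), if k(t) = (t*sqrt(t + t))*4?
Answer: -345 - 2*I*sqrt(3)/9 ≈ -345.0 - 0.3849*I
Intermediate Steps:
n(q, r) = r*(-3 + r) (n(q, r) = (-3 + r)*r = r*(-3 + r))
z(C) = -(-2 + C)/(4*C) (z(C) = -(C + 1*(-3 + 1))/(2*(C + C)) = -(C + 1*(-2))/(2*(2*C)) = -(C - 2)*1/(2*C)/2 = -(-2 + C)*1/(2*C)/2 = -(-2 + C)/(4*C))
k(t) = 4*sqrt(2)*t**(3/2) (k(t) = (t*sqrt(2*t))*4 = (t*(sqrt(2)*sqrt(t)))*4 = (sqrt(2)*t**(3/2))*4 = 4*sqrt(2)*t**(3/2))
-15*23 + k(z(6)) = -15*23 + 4*sqrt(2)*((1/4)*(2 - 1*6)/6)**(3/2) = -345 + 4*sqrt(2)*((1/4)*(1/6)*(2 - 6))**(3/2) = -345 + 4*sqrt(2)*((1/4)*(1/6)*(-4))**(3/2) = -345 + 4*sqrt(2)*(-1/6)**(3/2) = -345 + 4*sqrt(2)*(-I*sqrt(6)/36) = -345 - 2*I*sqrt(3)/9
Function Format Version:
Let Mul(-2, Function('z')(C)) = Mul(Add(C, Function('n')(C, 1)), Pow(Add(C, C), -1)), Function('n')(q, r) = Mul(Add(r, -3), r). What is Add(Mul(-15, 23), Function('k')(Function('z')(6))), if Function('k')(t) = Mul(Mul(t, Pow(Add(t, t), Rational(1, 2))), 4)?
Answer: Add(-345, Mul(Rational(-2, 9), I, Pow(3, Rational(1, 2)))) ≈ Add(-345.00, Mul(-0.38490, I))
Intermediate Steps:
Function('n')(q, r) = Mul(r, Add(-3, r)) (Function('n')(q, r) = Mul(Add(-3, r), r) = Mul(r, Add(-3, r)))
Function('z')(C) = Mul(Rational(-1, 4), Pow(C, -1), Add(-2, C)) (Function('z')(C) = Mul(Rational(-1, 2), Mul(Add(C, Mul(1, Add(-3, 1))), Pow(Add(C, C), -1))) = Mul(Rational(-1, 2), Mul(Add(C, Mul(1, -2)), Pow(Mul(2, C), -1))) = Mul(Rational(-1, 2), Mul(Add(C, -2), Mul(Rational(1, 2), Pow(C, -1)))) = Mul(Rational(-1, 2), Mul(Add(-2, C), Mul(Rational(1, 2), Pow(C, -1)))) = Mul(Rational(-1, 2), Mul(Rational(1, 2), Pow(C, -1), Add(-2, C))) = Mul(Rational(-1, 4), Pow(C, -1), Add(-2, C)))
Function('k')(t) = Mul(4, Pow(2, Rational(1, 2)), Pow(t, Rational(3, 2))) (Function('k')(t) = Mul(Mul(t, Pow(Mul(2, t), Rational(1, 2))), 4) = Mul(Mul(t, Mul(Pow(2, Rational(1, 2)), Pow(t, Rational(1, 2)))), 4) = Mul(Mul(Pow(2, Rational(1, 2)), Pow(t, Rational(3, 2))), 4) = Mul(4, Pow(2, Rational(1, 2)), Pow(t, Rational(3, 2))))
Add(Mul(-15, 23), Function('k')(Function('z')(6))) = Add(Mul(-15, 23), Mul(4, Pow(2, Rational(1, 2)), Pow(Mul(Rational(1, 4), Pow(6, -1), Add(2, Mul(-1, 6))), Rational(3, 2)))) = Add(-345, Mul(4, Pow(2, Rational(1, 2)), Pow(Mul(Rational(1, 4), Rational(1, 6), Add(2, -6)), Rational(3, 2)))) = Add(-345, Mul(4, Pow(2, Rational(1, 2)), Pow(Mul(Rational(1, 4), Rational(1, 6), -4), Rational(3, 2)))) = Add(-345, Mul(4, Pow(2, Rational(1, 2)), Pow(Rational(-1, 6), Rational(3, 2)))) = Add(-345, Mul(4, Pow(2, Rational(1, 2)), Mul(Rational(-1, 36), I, Pow(6, Rational(1, 2))))) = Add(-345, Mul(Rational(-2, 9), I, Pow(3, Rational(1, 2))))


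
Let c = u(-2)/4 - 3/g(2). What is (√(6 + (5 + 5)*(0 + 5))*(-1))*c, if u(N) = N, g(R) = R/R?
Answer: 7*√14 ≈ 26.192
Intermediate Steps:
g(R) = 1
c = -7/2 (c = -2/4 - 3/1 = -2*¼ - 3*1 = -½ - 3 = -7/2 ≈ -3.5000)
(√(6 + (5 + 5)*(0 + 5))*(-1))*c = (√(6 + (5 + 5)*(0 + 5))*(-1))*(-7/2) = (√(6 + 10*5)*(-1))*(-7/2) = (√(6 + 50)*(-1))*(-7/2) = (√56*(-1))*(-7/2) = ((2*√14)*(-1))*(-7/2) = -2*√14*(-7/2) = 7*√14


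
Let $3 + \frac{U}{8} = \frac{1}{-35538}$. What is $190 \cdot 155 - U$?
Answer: $\frac{523723510}{17769} \approx 29474.0$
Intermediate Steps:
$U = - \frac{426460}{17769}$ ($U = -24 + \frac{8}{-35538} = -24 + 8 \left(- \frac{1}{35538}\right) = -24 - \frac{4}{17769} = - \frac{426460}{17769} \approx -24.0$)
$190 \cdot 155 - U = 190 \cdot 155 - - \frac{426460}{17769} = 29450 + \frac{426460}{17769} = \frac{523723510}{17769}$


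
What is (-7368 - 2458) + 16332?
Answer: 6506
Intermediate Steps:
(-7368 - 2458) + 16332 = -9826 + 16332 = 6506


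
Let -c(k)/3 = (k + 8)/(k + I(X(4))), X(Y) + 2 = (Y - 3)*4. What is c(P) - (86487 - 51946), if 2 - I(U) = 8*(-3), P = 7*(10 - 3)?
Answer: -863582/25 ≈ -34543.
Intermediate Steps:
X(Y) = -14 + 4*Y (X(Y) = -2 + (Y - 3)*4 = -2 + (-3 + Y)*4 = -2 + (-12 + 4*Y) = -14 + 4*Y)
P = 49 (P = 7*7 = 49)
I(U) = 26 (I(U) = 2 - 8*(-3) = 2 - 1*(-24) = 2 + 24 = 26)
c(k) = -3*(8 + k)/(26 + k) (c(k) = -3*(k + 8)/(k + 26) = -3*(8 + k)/(26 + k))
c(P) - (86487 - 51946) = 3*(-8 - 1*49)/(26 + 49) - (86487 - 51946) = 3*(-8 - 49)/75 - 1*34541 = 3*(1/75)*(-57) - 34541 = -57/25 - 34541 = -863582/25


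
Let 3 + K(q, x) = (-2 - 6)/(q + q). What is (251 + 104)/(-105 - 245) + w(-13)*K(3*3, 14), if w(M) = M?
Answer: 27571/630 ≈ 43.763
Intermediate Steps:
K(q, x) = -3 - 4/q (K(q, x) = -3 + (-2 - 6)/(q + q) = -3 - 8*1/(2*q) = -3 - 4/q)
(251 + 104)/(-105 - 245) + w(-13)*K(3*3, 14) = (251 + 104)/(-105 - 245) - 13*(-3 - 4/(3*3)) = 355/(-350) - 13*(-3 - 4/9) = 355*(-1/350) - 13*(-3 - 4*1/9) = -71/70 - 13*(-3 - 4/9) = -71/70 - 13*(-31/9) = -71/70 + 403/9 = 27571/630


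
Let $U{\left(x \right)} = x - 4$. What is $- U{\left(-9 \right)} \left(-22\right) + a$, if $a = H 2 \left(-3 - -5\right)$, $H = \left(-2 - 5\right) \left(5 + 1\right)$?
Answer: $-454$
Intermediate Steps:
$U{\left(x \right)} = -4 + x$
$H = -42$ ($H = \left(-7\right) 6 = -42$)
$a = -168$ ($a = \left(-42\right) 2 \left(-3 - -5\right) = - 84 \left(-3 + 5\right) = \left(-84\right) 2 = -168$)
$- U{\left(-9 \right)} \left(-22\right) + a = - (-4 - 9) \left(-22\right) - 168 = \left(-1\right) \left(-13\right) \left(-22\right) - 168 = 13 \left(-22\right) - 168 = -286 - 168 = -454$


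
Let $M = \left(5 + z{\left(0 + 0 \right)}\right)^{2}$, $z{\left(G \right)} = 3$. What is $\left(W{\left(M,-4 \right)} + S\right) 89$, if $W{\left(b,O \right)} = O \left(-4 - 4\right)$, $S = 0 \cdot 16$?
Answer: $2848$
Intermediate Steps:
$S = 0$
$M = 64$ ($M = \left(5 + 3\right)^{2} = 8^{2} = 64$)
$W{\left(b,O \right)} = - 8 O$ ($W{\left(b,O \right)} = O \left(-8\right) = - 8 O$)
$\left(W{\left(M,-4 \right)} + S\right) 89 = \left(\left(-8\right) \left(-4\right) + 0\right) 89 = \left(32 + 0\right) 89 = 32 \cdot 89 = 2848$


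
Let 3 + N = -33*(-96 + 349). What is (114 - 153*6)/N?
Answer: 67/696 ≈ 0.096264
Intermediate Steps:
N = -8352 (N = -3 - 33*(-96 + 349) = -3 - 33*253 = -3 - 8349 = -8352)
(114 - 153*6)/N = (114 - 153*6)/(-8352) = (114 - 918)*(-1/8352) = -804*(-1/8352) = 67/696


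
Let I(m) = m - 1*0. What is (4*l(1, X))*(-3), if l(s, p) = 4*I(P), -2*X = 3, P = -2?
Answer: 96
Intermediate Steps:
X = -3/2 (X = -½*3 = -3/2 ≈ -1.5000)
I(m) = m (I(m) = m + 0 = m)
l(s, p) = -8 (l(s, p) = 4*(-2) = -8)
(4*l(1, X))*(-3) = (4*(-8))*(-3) = -32*(-3) = 96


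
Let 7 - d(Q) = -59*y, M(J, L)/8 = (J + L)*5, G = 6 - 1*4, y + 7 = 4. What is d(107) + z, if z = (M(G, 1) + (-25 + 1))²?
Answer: 9046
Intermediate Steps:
y = -3 (y = -7 + 4 = -3)
G = 2 (G = 6 - 4 = 2)
M(J, L) = 40*J + 40*L (M(J, L) = 8*((J + L)*5) = 8*(5*J + 5*L) = 40*J + 40*L)
d(Q) = -170 (d(Q) = 7 - (-59)*(-3) = 7 - 1*177 = 7 - 177 = -170)
z = 9216 (z = ((40*2 + 40*1) + (-25 + 1))² = ((80 + 40) - 24)² = (120 - 24)² = 96² = 9216)
d(107) + z = -170 + 9216 = 9046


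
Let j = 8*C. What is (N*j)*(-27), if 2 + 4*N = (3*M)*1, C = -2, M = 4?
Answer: 1080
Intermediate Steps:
j = -16 (j = 8*(-2) = -16)
N = 5/2 (N = -1/2 + ((3*4)*1)/4 = -1/2 + (12*1)/4 = -1/2 + (1/4)*12 = -1/2 + 3 = 5/2 ≈ 2.5000)
(N*j)*(-27) = ((5/2)*(-16))*(-27) = -40*(-27) = 1080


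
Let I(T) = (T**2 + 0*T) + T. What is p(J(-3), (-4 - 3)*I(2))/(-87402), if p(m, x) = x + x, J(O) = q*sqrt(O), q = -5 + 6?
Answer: 2/2081 ≈ 0.00096108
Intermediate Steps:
q = 1
J(O) = sqrt(O) (J(O) = 1*sqrt(O) = sqrt(O))
I(T) = T + T**2 (I(T) = (T**2 + 0) + T = T**2 + T = T + T**2)
p(m, x) = 2*x
p(J(-3), (-4 - 3)*I(2))/(-87402) = (2*((-4 - 3)*(2*(1 + 2))))/(-87402) = (2*(-14*3))*(-1/87402) = (2*(-7*6))*(-1/87402) = (2*(-42))*(-1/87402) = -84*(-1/87402) = 2/2081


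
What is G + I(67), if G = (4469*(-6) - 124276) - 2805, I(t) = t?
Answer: -153828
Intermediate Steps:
G = -153895 (G = (-26814 - 124276) - 2805 = -151090 - 2805 = -153895)
G + I(67) = -153895 + 67 = -153828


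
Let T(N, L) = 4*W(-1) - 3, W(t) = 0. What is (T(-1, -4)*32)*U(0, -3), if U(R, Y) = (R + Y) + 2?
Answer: 96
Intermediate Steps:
U(R, Y) = 2 + R + Y
T(N, L) = -3 (T(N, L) = 4*0 - 3 = 0 - 3 = -3)
(T(-1, -4)*32)*U(0, -3) = (-3*32)*(2 + 0 - 3) = -96*(-1) = 96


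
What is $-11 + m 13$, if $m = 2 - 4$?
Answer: $-37$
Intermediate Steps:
$m = -2$ ($m = 2 - 4 = -2$)
$-11 + m 13 = -11 - 26 = -37$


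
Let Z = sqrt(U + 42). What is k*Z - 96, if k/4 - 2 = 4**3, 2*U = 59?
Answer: -96 + 132*sqrt(286) ≈ 2136.3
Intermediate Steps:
U = 59/2 (U = (1/2)*59 = 59/2 ≈ 29.500)
Z = sqrt(286)/2 (Z = sqrt(59/2 + 42) = sqrt(143/2) = sqrt(286)/2 ≈ 8.4558)
k = 264 (k = 8 + 4*4**3 = 8 + 4*64 = 8 + 256 = 264)
k*Z - 96 = 264*(sqrt(286)/2) - 96 = 132*sqrt(286) - 96 = -96 + 132*sqrt(286)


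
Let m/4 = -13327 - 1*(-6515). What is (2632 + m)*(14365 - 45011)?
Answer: 754381936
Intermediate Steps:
m = -27248 (m = 4*(-13327 - 1*(-6515)) = 4*(-13327 + 6515) = 4*(-6812) = -27248)
(2632 + m)*(14365 - 45011) = (2632 - 27248)*(14365 - 45011) = -24616*(-30646) = 754381936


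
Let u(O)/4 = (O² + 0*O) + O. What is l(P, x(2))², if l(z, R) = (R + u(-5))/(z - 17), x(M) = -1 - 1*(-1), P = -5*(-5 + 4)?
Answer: 400/9 ≈ 44.444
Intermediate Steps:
u(O) = 4*O + 4*O² (u(O) = 4*((O² + 0*O) + O) = 4*((O² + 0) + O) = 4*(O² + O) = 4*(O + O²) = 4*O + 4*O²)
P = 5 (P = -5*(-1) = 5)
x(M) = 0 (x(M) = -1 + 1 = 0)
l(z, R) = (80 + R)/(-17 + z) (l(z, R) = (R + 4*(-5)*(1 - 5))/(z - 17) = (R + 4*(-5)*(-4))/(-17 + z) = (R + 80)/(-17 + z) = (80 + R)/(-17 + z))
l(P, x(2))² = ((80 + 0)/(-17 + 5))² = (80/(-12))² = (-1/12*80)² = (-20/3)² = 400/9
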